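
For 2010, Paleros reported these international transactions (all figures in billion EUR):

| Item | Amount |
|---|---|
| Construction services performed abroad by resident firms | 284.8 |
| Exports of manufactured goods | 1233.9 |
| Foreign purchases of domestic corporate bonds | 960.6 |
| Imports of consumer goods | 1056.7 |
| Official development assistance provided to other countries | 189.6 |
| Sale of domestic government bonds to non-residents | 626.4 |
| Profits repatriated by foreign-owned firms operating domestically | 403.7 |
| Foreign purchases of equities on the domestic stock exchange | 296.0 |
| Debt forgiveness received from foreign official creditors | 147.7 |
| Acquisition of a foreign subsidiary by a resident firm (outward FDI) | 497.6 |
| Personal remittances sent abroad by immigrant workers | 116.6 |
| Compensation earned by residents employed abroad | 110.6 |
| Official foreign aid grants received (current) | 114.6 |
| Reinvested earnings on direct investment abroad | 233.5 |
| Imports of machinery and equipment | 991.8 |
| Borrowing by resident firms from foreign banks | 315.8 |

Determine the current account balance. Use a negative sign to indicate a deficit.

-781.0

Goods: -1056.7 + 1233.9 - 991.8 = -814.6
Services: 284.8
Primary income: -403.7 + 110.6 + 233.5 = -59.6
Secondary income: 114.6 - 116.6 - 189.6 = -191.6
Current account = (-814.6) + 284.8 + (-59.6) + (-191.6) = -781.0
(Excluded from the current account — financial account: foreign purchases of domestic corporate bonds 960.6, sale of domestic government bonds to non-residents 626.4, foreign purchases of equities on the domestic stock exchange 296.0, acquisition of a foreign subsidiary by a resident firm (outward FDI) 497.6, borrowing by resident firms from foreign banks 315.8; capital account: debt forgiveness received from foreign official creditors 147.7.)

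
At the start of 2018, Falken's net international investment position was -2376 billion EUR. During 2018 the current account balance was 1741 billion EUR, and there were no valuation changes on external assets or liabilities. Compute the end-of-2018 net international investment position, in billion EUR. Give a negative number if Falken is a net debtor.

-635

With no valuation effects, change in NIIP = current account = 1741
End-of-year NIIP = -2376 + 1741 = -635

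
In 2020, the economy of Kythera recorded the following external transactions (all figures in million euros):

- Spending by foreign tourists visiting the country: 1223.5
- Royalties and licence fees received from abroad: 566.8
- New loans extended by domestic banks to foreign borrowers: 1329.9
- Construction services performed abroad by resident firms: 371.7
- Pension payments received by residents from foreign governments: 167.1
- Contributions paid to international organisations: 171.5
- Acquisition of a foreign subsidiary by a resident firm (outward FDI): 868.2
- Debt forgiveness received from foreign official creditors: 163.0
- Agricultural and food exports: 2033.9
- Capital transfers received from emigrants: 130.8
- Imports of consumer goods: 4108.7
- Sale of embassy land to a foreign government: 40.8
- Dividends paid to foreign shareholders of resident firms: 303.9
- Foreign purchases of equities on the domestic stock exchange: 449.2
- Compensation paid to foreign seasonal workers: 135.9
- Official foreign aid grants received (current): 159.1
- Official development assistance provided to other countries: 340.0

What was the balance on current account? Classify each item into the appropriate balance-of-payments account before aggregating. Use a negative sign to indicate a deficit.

Goods: 2033.9 - 4108.7 = -2074.8
Services: 1223.5 + 566.8 + 371.7 = 2162.0
Primary income: -303.9 - 135.9 = -439.8
Secondary income: 167.1 - 340.0 - 171.5 + 159.1 = -185.3
Current account = (-2074.8) + 2162.0 + (-439.8) + (-185.3) = -537.9
(Excluded from the current account — financial account: new loans extended by domestic banks to foreign borrowers 1329.9, acquisition of a foreign subsidiary by a resident firm (outward FDI) 868.2, foreign purchases of equities on the domestic stock exchange 449.2; capital account: debt forgiveness received from foreign official creditors 163.0, capital transfers received from emigrants 130.8, sale of embassy land to a foreign government 40.8.)

-537.9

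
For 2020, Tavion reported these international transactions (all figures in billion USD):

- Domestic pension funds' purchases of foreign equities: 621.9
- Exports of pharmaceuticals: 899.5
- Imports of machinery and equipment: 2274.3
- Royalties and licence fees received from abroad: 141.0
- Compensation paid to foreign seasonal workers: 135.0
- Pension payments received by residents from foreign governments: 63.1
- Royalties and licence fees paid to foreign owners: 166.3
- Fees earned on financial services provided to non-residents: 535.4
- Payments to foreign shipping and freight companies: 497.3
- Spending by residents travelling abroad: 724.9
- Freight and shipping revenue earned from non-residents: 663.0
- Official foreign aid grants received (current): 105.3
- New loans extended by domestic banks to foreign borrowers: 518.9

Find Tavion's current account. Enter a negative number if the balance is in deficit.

Goods: -2274.3 + 899.5 = -1374.8
Services: -497.3 + 663.0 + 141.0 - 166.3 - 724.9 + 535.4 = -49.1
Primary income: -135.0
Secondary income: 63.1 + 105.3 = 168.4
Current account = (-1374.8) + (-49.1) + (-135.0) + 168.4 = -1390.5
(Excluded from the current account — financial account: domestic pension funds' purchases of foreign equities 621.9, new loans extended by domestic banks to foreign borrowers 518.9.)

-1390.5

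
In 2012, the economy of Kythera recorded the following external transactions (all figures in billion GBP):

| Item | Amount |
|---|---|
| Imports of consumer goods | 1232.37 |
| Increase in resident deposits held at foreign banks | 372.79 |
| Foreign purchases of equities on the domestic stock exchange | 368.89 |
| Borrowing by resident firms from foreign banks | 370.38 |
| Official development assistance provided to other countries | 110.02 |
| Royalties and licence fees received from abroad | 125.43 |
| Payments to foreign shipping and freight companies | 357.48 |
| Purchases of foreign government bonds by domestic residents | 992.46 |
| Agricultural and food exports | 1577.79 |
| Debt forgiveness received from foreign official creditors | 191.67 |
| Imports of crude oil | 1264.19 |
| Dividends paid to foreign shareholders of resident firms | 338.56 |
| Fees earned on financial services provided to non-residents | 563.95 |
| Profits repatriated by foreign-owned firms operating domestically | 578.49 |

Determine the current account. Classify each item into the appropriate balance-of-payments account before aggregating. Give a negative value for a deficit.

-1613.94

Goods: -1264.19 + 1577.79 - 1232.37 = -918.77
Services: -357.48 + 563.95 + 125.43 = 331.90
Primary income: -578.49 - 338.56 = -917.05
Secondary income: -110.02
Current account = (-918.77) + 331.90 + (-917.05) + (-110.02) = -1613.94
(Excluded from the current account — financial account: increase in resident deposits held at foreign banks 372.79, foreign purchases of equities on the domestic stock exchange 368.89, borrowing by resident firms from foreign banks 370.38, purchases of foreign government bonds by domestic residents 992.46; capital account: debt forgiveness received from foreign official creditors 191.67.)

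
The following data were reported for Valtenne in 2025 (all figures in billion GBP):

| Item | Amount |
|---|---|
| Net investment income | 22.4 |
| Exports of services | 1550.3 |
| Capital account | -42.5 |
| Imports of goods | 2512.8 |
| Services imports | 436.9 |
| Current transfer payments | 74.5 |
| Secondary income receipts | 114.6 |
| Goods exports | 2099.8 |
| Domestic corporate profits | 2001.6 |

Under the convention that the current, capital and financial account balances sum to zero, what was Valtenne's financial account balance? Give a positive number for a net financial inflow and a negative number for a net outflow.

Goods balance = 2099.8 - 2512.8 = -413.0
Services balance = 1550.3 - 436.9 = 1113.4
Trade balance (goods + services) = -413.0 + 1113.4 = 700.4
Net primary income = 22.4
Net secondary income = 114.6 - 74.5 = 40.1
Current account = 700.4 + 22.4 + 40.1 = 762.9
Financial account = -(762.9 + (-42.5)) = -720.4

-720.4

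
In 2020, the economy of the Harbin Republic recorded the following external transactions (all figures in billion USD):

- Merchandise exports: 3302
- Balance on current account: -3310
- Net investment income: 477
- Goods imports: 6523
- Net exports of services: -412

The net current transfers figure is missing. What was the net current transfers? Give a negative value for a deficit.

-154

Current account = goods balance + services balance + net primary income + net secondary income
Sum of the known components = -3156
Net current transfers = CA - (known components) = -3310 - (-3156) = -154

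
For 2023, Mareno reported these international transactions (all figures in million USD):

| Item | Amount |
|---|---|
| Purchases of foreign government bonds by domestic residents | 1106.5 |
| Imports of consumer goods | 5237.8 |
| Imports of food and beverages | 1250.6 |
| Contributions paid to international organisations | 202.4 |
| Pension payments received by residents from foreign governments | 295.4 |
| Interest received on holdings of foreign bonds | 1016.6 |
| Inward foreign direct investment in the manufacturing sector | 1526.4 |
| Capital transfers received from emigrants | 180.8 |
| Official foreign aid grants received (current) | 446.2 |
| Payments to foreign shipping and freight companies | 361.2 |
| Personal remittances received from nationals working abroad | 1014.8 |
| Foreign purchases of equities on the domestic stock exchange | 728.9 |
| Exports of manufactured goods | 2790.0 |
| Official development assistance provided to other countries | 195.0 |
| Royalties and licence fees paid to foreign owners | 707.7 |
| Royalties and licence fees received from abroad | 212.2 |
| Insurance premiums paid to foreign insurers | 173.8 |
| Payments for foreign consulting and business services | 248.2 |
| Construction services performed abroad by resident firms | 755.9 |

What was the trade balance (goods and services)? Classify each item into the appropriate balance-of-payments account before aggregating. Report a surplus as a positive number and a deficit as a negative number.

Goods: 2790.0 - 1250.6 - 5237.8 = -3698.4
Services: 755.9 - 248.2 + 212.2 - 707.7 - 361.2 - 173.8 = -522.8
Trade balance = -3698.4 + (-522.8) = -4221.2
(Excluded from the trade balance — financial account: purchases of foreign government bonds by domestic residents 1106.5, inward foreign direct investment in the manufacturing sector 1526.4, foreign purchases of equities on the domestic stock exchange 728.9; secondary income: contributions paid to international organisations 202.4, pension payments received by residents from foreign governments 295.4, official foreign aid grants received (current) 446.2, personal remittances received from nationals working abroad 1014.8, official development assistance provided to other countries 195.0; primary income: interest received on holdings of foreign bonds 1016.6; capital account: capital transfers received from emigrants 180.8.)

-4221.2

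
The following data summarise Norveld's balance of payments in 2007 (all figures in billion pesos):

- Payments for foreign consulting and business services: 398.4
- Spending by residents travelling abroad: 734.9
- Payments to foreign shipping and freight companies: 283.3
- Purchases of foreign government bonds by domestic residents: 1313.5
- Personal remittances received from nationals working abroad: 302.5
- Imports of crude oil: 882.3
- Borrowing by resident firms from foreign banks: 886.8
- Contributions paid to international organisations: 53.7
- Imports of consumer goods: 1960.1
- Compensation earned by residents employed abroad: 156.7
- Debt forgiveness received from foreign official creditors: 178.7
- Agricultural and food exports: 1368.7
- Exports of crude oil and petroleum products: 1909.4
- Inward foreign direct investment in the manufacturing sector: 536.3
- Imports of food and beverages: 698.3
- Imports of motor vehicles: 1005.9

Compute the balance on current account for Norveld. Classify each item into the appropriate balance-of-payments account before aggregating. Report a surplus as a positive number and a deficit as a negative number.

Goods: -698.3 - 882.3 + 1368.7 - 1005.9 + 1909.4 - 1960.1 = -1268.5
Services: -398.4 - 283.3 - 734.9 = -1416.6
Primary income: 156.7
Secondary income: -53.7 + 302.5 = 248.8
Current account = (-1268.5) + (-1416.6) + 156.7 + 248.8 = -2279.6
(Excluded from the current account — financial account: purchases of foreign government bonds by domestic residents 1313.5, borrowing by resident firms from foreign banks 886.8, inward foreign direct investment in the manufacturing sector 536.3; capital account: debt forgiveness received from foreign official creditors 178.7.)

-2279.6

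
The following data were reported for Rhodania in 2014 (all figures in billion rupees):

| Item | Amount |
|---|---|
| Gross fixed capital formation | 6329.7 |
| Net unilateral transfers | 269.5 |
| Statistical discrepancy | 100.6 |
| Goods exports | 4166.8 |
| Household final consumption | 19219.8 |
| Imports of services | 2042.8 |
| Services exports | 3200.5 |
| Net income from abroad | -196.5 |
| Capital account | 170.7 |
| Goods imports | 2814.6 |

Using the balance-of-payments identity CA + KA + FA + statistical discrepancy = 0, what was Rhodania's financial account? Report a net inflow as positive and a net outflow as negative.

Goods balance = 4166.8 - 2814.6 = 1352.2
Services balance = 3200.5 - 2042.8 = 1157.7
Trade balance (goods + services) = 1352.2 + 1157.7 = 2509.9
Net primary income = -196.5
Net secondary income = 269.5
Current account = 2509.9 + (-196.5) + 269.5 = 2582.9
Financial account = -(2582.9 + 170.7 + 100.6) = -2854.2

-2854.2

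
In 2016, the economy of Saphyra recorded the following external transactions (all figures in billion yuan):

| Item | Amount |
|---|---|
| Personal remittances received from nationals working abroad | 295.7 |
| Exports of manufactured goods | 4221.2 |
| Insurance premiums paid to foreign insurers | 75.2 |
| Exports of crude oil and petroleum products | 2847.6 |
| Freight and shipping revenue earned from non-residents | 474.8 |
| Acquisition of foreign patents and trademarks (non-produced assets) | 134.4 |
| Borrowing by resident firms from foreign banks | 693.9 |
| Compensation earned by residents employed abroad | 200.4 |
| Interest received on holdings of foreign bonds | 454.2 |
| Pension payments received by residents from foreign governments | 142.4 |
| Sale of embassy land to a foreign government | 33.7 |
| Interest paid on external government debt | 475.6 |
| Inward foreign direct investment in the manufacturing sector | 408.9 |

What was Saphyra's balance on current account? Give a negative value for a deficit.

8085.5

Goods: 2847.6 + 4221.2 = 7068.8
Services: 474.8 - 75.2 = 399.6
Primary income: 200.4 - 475.6 + 454.2 = 179.0
Secondary income: 295.7 + 142.4 = 438.1
Current account = 7068.8 + 399.6 + 179.0 + 438.1 = 8085.5
(Excluded from the current account — capital account: acquisition of foreign patents and trademarks (non-produced assets) 134.4, sale of embassy land to a foreign government 33.7; financial account: borrowing by resident firms from foreign banks 693.9, inward foreign direct investment in the manufacturing sector 408.9.)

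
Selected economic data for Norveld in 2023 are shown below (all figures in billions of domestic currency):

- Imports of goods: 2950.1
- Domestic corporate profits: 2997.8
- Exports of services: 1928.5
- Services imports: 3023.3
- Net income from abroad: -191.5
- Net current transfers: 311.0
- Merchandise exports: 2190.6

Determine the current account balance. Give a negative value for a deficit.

-1734.8

Goods balance = 2190.6 - 2950.1 = -759.5
Services balance = 1928.5 - 3023.3 = -1094.8
Trade balance (goods + services) = -759.5 + (-1094.8) = -1854.3
Net primary income = -191.5
Net secondary income = 311.0
Current account = -1854.3 + (-191.5) + 311.0 = -1734.8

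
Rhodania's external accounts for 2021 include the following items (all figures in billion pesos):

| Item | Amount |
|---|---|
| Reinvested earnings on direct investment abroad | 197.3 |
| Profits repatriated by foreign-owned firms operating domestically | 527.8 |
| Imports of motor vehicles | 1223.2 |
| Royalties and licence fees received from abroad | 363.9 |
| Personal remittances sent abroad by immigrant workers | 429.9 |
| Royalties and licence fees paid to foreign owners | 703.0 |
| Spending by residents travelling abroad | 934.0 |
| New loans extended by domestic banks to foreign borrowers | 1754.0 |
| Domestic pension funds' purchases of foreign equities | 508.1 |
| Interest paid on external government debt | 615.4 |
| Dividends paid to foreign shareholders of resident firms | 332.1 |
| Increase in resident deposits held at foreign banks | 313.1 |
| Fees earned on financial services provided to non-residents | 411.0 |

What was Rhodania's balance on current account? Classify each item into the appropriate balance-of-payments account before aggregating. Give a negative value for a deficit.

-3793.2

Goods: -1223.2
Services: 363.9 + 411.0 - 934.0 - 703.0 = -862.1
Primary income: -527.8 - 615.4 + 197.3 - 332.1 = -1278.0
Secondary income: -429.9
Current account = (-1223.2) + (-862.1) + (-1278.0) + (-429.9) = -3793.2
(Excluded from the current account — financial account: new loans extended by domestic banks to foreign borrowers 1754.0, domestic pension funds' purchases of foreign equities 508.1, increase in resident deposits held at foreign banks 313.1.)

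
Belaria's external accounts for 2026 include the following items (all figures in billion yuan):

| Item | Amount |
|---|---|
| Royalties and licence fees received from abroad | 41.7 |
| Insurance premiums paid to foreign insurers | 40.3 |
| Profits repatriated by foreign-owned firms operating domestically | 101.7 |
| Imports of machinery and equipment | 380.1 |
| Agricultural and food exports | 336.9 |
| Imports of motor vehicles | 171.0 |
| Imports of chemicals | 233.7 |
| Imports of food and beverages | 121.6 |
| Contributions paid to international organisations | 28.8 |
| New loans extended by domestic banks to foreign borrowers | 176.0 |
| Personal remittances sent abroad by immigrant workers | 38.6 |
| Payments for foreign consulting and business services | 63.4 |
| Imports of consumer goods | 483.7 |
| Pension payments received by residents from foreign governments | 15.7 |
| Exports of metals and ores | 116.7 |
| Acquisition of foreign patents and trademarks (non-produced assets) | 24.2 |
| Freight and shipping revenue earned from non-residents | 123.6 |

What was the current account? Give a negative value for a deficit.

Goods: -121.6 - 380.1 - 171.0 + 116.7 + 336.9 - 483.7 - 233.7 = -936.5
Services: 41.7 + 123.6 - 40.3 - 63.4 = 61.6
Primary income: -101.7
Secondary income: 15.7 - 38.6 - 28.8 = -51.7
Current account = (-936.5) + 61.6 + (-101.7) + (-51.7) = -1028.3
(Excluded from the current account — financial account: new loans extended by domestic banks to foreign borrowers 176.0; capital account: acquisition of foreign patents and trademarks (non-produced assets) 24.2.)

-1028.3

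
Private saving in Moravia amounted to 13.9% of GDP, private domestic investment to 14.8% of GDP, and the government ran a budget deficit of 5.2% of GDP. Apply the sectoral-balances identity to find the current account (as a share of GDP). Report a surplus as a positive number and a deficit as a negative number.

By the sectoral-balances identity, CA = (S_private - I) + (T - G).
Private balance = 13.9 - 14.8 = -0.9
Government balance (T - G) = -5.2
CA = -0.9 + (-5.2) = -6.1

-6.1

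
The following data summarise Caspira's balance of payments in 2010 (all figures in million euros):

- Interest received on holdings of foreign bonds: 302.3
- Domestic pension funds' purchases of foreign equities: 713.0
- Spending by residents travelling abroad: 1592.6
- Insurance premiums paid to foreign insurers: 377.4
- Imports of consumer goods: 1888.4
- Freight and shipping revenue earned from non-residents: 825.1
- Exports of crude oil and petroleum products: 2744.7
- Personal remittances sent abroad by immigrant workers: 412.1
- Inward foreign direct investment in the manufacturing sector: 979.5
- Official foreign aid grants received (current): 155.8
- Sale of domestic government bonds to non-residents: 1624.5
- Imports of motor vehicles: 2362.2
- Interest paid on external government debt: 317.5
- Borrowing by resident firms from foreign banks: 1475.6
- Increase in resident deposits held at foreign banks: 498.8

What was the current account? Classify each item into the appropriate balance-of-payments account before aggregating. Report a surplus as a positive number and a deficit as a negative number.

-2922.3

Goods: 2744.7 - 2362.2 - 1888.4 = -1505.9
Services: -1592.6 + 825.1 - 377.4 = -1144.9
Primary income: -317.5 + 302.3 = -15.2
Secondary income: -412.1 + 155.8 = -256.3
Current account = (-1505.9) + (-1144.9) + (-15.2) + (-256.3) = -2922.3
(Excluded from the current account — financial account: domestic pension funds' purchases of foreign equities 713.0, inward foreign direct investment in the manufacturing sector 979.5, sale of domestic government bonds to non-residents 1624.5, borrowing by resident firms from foreign banks 1475.6, increase in resident deposits held at foreign banks 498.8.)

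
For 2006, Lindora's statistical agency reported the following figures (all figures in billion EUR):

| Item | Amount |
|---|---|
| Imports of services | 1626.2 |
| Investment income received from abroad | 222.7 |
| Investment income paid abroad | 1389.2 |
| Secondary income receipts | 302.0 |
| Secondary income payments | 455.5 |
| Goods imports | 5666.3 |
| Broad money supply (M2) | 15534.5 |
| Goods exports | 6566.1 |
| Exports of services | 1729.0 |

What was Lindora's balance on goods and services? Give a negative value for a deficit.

1002.6

Goods balance = 6566.1 - 5666.3 = 899.8
Services balance = 1729.0 - 1626.2 = 102.8
Trade balance (goods + services) = 899.8 + 102.8 = 1002.6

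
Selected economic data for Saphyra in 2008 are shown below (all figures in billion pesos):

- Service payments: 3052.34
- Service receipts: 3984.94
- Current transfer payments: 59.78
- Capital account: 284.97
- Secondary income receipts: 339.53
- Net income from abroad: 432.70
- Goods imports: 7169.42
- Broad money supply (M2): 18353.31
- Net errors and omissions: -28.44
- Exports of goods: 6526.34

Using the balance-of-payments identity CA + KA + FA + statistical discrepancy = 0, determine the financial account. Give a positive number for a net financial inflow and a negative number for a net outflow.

-1258.50

Goods balance = 6526.34 - 7169.42 = -643.08
Services balance = 3984.94 - 3052.34 = 932.60
Trade balance (goods + services) = -643.08 + 932.60 = 289.52
Net primary income = 432.70
Net secondary income = 339.53 - 59.78 = 279.75
Current account = 289.52 + 432.70 + 279.75 = 1001.97
Financial account = -(1001.97 + 284.97 + (-28.44)) = -1258.50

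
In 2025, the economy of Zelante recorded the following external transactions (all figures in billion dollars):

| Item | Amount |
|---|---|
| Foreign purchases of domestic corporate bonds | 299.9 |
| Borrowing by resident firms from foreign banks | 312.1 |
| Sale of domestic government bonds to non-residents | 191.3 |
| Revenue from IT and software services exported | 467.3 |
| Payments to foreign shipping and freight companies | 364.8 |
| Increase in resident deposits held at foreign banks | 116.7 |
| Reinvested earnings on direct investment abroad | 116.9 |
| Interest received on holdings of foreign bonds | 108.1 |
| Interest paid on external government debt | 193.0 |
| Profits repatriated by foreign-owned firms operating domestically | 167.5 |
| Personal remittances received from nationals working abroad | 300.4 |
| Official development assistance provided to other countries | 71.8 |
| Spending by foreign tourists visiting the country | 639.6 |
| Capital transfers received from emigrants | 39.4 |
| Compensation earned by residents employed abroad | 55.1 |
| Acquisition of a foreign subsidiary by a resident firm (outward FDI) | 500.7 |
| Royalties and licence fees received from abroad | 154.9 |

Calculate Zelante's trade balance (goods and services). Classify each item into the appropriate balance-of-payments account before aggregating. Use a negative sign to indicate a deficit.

Services: 639.6 + 467.3 - 364.8 + 154.9 = 897.0
Trade balance = 0.0 + 897.0 = 897.0
(Excluded from the trade balance — financial account: foreign purchases of domestic corporate bonds 299.9, borrowing by resident firms from foreign banks 312.1, sale of domestic government bonds to non-residents 191.3, increase in resident deposits held at foreign banks 116.7, acquisition of a foreign subsidiary by a resident firm (outward FDI) 500.7; primary income: reinvested earnings on direct investment abroad 116.9, interest received on holdings of foreign bonds 108.1, interest paid on external government debt 193.0, profits repatriated by foreign-owned firms operating domestically 167.5, compensation earned by residents employed abroad 55.1; secondary income: personal remittances received from nationals working abroad 300.4, official development assistance provided to other countries 71.8; capital account: capital transfers received from emigrants 39.4.)

897.0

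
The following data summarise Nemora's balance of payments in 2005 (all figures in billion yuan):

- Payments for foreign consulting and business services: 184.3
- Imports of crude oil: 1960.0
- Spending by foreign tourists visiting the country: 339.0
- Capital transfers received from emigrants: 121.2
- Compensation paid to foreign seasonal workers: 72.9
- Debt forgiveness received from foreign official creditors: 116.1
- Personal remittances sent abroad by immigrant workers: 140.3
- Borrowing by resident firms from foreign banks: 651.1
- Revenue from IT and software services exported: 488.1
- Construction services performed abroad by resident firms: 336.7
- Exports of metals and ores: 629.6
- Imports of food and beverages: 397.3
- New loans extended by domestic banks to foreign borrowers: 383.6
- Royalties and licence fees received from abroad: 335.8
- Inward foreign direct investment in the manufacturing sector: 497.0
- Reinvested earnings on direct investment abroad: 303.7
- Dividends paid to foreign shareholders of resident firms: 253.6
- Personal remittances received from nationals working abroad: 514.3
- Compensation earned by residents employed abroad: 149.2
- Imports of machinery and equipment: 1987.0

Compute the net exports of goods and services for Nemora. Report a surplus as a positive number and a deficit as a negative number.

-2399.4

Goods: -1987.0 + 629.6 - 397.3 - 1960.0 = -3714.7
Services: 335.8 + 336.7 + 339.0 + 488.1 - 184.3 = 1315.3
Trade balance = -3714.7 + 1315.3 = -2399.4
(Excluded from the trade balance — capital account: capital transfers received from emigrants 121.2, debt forgiveness received from foreign official creditors 116.1; primary income: compensation paid to foreign seasonal workers 72.9, reinvested earnings on direct investment abroad 303.7, dividends paid to foreign shareholders of resident firms 253.6, compensation earned by residents employed abroad 149.2; secondary income: personal remittances sent abroad by immigrant workers 140.3, personal remittances received from nationals working abroad 514.3; financial account: borrowing by resident firms from foreign banks 651.1, new loans extended by domestic banks to foreign borrowers 383.6, inward foreign direct investment in the manufacturing sector 497.0.)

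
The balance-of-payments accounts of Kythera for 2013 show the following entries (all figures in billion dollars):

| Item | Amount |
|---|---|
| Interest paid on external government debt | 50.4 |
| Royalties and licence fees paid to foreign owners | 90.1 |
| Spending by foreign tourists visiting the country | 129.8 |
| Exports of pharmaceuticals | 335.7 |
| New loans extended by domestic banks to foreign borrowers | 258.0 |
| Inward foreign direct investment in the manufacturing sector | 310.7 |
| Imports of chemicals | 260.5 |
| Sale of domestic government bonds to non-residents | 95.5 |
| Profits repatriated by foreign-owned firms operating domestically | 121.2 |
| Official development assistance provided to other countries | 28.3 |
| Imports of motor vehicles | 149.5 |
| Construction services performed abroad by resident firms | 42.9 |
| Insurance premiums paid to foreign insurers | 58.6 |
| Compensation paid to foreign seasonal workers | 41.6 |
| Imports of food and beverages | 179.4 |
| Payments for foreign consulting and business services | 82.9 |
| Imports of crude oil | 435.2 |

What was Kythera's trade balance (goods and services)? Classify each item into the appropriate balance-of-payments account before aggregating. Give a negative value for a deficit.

-747.8

Goods: 335.7 - 179.4 - 260.5 - 149.5 - 435.2 = -688.9
Services: -58.6 - 82.9 - 90.1 + 42.9 + 129.8 = -58.9
Trade balance = -688.9 + (-58.9) = -747.8
(Excluded from the trade balance — primary income: interest paid on external government debt 50.4, profits repatriated by foreign-owned firms operating domestically 121.2, compensation paid to foreign seasonal workers 41.6; financial account: new loans extended by domestic banks to foreign borrowers 258.0, inward foreign direct investment in the manufacturing sector 310.7, sale of domestic government bonds to non-residents 95.5; secondary income: official development assistance provided to other countries 28.3.)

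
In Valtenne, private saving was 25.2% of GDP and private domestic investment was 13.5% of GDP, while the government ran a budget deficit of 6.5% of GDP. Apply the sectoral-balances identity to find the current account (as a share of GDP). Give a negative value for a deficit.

By the sectoral-balances identity, CA = (S_private - I) + (T - G).
Private balance = 25.2 - 13.5 = 11.7
Government balance (T - G) = -6.5
CA = 11.7 + (-6.5) = 5.2

5.2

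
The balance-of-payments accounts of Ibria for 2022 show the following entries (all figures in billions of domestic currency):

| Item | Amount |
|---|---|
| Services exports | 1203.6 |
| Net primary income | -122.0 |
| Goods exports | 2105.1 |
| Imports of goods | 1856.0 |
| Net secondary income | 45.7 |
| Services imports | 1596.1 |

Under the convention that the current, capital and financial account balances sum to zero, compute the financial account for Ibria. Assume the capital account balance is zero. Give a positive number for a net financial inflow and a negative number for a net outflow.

Goods balance = 2105.1 - 1856.0 = 249.1
Services balance = 1203.6 - 1596.1 = -392.5
Trade balance (goods + services) = 249.1 + (-392.5) = -143.4
Net primary income = -122.0
Net secondary income = 45.7
Current account = -143.4 + (-122.0) + 45.7 = -219.7
Financial account = -(-219.7) = 219.7

219.7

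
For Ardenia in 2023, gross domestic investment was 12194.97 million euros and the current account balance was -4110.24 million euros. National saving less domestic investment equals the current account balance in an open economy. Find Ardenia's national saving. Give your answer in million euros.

8084.73

S = I + CA = 12194.97 + (-4110.24) = 8084.73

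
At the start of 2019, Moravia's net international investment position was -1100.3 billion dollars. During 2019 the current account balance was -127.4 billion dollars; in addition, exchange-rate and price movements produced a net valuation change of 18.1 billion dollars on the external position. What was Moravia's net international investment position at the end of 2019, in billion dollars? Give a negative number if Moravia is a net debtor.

-1209.6

Change in NIIP = current account + net valuation change = -127.4 + 18.1 = -109.3
End-of-year NIIP = -1100.3 + (-109.3) = -1209.6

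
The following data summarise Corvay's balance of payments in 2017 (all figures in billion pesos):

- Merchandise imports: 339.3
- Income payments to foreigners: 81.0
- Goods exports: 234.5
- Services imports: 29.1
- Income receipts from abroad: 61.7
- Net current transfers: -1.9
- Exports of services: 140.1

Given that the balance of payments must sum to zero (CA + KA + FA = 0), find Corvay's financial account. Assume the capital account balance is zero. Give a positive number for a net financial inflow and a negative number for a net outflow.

15.0

Goods balance = 234.5 - 339.3 = -104.8
Services balance = 140.1 - 29.1 = 111.0
Trade balance (goods + services) = -104.8 + 111.0 = 6.2
Net primary income = 61.7 - 81.0 = -19.3
Net secondary income = -1.9
Current account = 6.2 + (-19.3) + (-1.9) = -15.0
Financial account = -(-15.0) = 15.0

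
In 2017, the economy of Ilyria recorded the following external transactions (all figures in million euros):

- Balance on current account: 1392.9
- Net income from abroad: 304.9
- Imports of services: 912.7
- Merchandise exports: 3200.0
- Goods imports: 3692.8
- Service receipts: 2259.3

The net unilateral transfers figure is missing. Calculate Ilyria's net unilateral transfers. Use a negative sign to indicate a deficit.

234.2

Current account = goods balance + services balance + net primary income + net secondary income
Sum of the known components = 1158.7
Net unilateral transfers = CA - (known components) = 1392.9 - 1158.7 = 234.2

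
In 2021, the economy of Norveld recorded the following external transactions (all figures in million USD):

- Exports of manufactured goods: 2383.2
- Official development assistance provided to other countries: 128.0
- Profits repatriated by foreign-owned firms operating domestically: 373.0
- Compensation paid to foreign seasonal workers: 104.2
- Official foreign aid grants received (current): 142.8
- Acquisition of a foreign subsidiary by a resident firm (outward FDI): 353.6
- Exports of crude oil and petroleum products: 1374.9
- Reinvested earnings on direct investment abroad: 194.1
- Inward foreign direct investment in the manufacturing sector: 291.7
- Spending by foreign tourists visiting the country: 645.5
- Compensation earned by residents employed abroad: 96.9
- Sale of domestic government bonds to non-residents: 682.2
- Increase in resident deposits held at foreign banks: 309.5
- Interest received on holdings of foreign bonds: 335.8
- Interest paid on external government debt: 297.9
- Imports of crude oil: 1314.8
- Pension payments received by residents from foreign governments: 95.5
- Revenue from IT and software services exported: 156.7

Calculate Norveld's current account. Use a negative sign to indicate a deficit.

Goods: -1314.8 + 1374.9 + 2383.2 = 2443.3
Services: 156.7 + 645.5 = 802.2
Primary income: -373.0 - 297.9 + 335.8 + 96.9 + 194.1 - 104.2 = -148.3
Secondary income: 95.5 + 142.8 - 128.0 = 110.3
Current account = 2443.3 + 802.2 + (-148.3) + 110.3 = 3207.5
(Excluded from the current account — financial account: acquisition of a foreign subsidiary by a resident firm (outward FDI) 353.6, inward foreign direct investment in the manufacturing sector 291.7, sale of domestic government bonds to non-residents 682.2, increase in resident deposits held at foreign banks 309.5.)

3207.5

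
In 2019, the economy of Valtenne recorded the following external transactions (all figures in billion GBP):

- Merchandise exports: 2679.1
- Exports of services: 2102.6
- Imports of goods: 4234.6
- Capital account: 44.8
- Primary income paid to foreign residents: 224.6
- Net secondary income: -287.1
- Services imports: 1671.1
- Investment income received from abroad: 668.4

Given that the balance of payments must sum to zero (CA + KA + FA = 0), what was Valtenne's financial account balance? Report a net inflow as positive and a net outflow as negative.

Goods balance = 2679.1 - 4234.6 = -1555.5
Services balance = 2102.6 - 1671.1 = 431.5
Trade balance (goods + services) = -1555.5 + 431.5 = -1124.0
Net primary income = 668.4 - 224.6 = 443.8
Net secondary income = -287.1
Current account = -1124.0 + 443.8 + (-287.1) = -967.3
Financial account = -(-967.3 + 44.8) = 922.5

922.5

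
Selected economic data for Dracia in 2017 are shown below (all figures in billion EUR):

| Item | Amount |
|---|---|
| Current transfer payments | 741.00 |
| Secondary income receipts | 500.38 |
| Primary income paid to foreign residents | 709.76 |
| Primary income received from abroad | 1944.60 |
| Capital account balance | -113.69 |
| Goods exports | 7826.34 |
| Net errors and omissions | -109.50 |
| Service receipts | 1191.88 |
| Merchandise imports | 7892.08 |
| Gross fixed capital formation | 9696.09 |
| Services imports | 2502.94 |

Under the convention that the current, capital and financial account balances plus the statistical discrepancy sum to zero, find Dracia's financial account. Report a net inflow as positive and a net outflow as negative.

Goods balance = 7826.34 - 7892.08 = -65.74
Services balance = 1191.88 - 2502.94 = -1311.06
Trade balance (goods + services) = -65.74 + (-1311.06) = -1376.80
Net primary income = 1944.60 - 709.76 = 1234.84
Net secondary income = 500.38 - 741.00 = -240.62
Current account = -1376.80 + 1234.84 + (-240.62) = -382.58
Financial account = -(-382.58 + (-113.69) + (-109.50)) = 605.77

605.77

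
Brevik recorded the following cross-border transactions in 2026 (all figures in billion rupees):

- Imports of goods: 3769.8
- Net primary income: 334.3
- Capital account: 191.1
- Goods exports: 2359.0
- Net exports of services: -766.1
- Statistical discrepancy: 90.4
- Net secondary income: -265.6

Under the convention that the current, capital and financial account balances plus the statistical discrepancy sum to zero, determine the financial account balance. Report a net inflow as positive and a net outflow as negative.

1826.7

Goods balance = 2359.0 - 3769.8 = -1410.8
Services balance = -766.1
Trade balance (goods + services) = -1410.8 + (-766.1) = -2176.9
Net primary income = 334.3
Net secondary income = -265.6
Current account = -2176.9 + 334.3 + (-265.6) = -2108.2
Financial account = -(-2108.2 + 191.1 + 90.4) = 1826.7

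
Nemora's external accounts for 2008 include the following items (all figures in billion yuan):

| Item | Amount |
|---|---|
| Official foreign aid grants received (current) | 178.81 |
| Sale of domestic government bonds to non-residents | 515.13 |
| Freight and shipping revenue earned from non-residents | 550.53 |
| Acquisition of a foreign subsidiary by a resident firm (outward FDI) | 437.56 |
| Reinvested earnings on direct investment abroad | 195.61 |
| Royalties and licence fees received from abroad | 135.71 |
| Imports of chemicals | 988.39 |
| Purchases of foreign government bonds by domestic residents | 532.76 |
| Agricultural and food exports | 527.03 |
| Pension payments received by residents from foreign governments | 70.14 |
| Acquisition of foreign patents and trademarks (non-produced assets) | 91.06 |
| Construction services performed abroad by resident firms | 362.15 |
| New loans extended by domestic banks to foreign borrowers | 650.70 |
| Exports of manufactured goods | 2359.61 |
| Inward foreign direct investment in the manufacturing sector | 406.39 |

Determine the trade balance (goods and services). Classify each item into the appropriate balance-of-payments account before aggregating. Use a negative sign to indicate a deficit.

Goods: -988.39 + 2359.61 + 527.03 = 1898.25
Services: 362.15 + 550.53 + 135.71 = 1048.39
Trade balance = 1898.25 + 1048.39 = 2946.64
(Excluded from the trade balance — secondary income: official foreign aid grants received (current) 178.81, pension payments received by residents from foreign governments 70.14; financial account: sale of domestic government bonds to non-residents 515.13, acquisition of a foreign subsidiary by a resident firm (outward FDI) 437.56, purchases of foreign government bonds by domestic residents 532.76, new loans extended by domestic banks to foreign borrowers 650.70, inward foreign direct investment in the manufacturing sector 406.39; primary income: reinvested earnings on direct investment abroad 195.61; capital account: acquisition of foreign patents and trademarks (non-produced assets) 91.06.)

2946.64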